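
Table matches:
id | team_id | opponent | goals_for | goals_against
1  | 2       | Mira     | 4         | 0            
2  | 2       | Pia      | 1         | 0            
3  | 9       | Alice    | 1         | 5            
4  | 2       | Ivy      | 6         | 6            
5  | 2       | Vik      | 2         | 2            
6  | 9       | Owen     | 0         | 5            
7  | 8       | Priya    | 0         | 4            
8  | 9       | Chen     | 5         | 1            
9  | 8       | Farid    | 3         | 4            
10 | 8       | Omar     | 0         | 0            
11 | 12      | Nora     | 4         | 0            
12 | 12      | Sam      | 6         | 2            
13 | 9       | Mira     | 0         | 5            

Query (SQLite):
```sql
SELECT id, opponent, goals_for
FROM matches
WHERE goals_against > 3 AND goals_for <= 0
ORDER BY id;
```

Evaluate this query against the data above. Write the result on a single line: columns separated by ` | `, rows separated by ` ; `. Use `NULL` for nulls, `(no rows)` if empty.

6 | Owen | 0 ; 7 | Priya | 0 ; 13 | Mira | 0

goals_against > 3: ids {3, 4, 6, 7, 9, 13}
goals_for <= 0: ids {6, 7, 10, 13}
Combine with AND.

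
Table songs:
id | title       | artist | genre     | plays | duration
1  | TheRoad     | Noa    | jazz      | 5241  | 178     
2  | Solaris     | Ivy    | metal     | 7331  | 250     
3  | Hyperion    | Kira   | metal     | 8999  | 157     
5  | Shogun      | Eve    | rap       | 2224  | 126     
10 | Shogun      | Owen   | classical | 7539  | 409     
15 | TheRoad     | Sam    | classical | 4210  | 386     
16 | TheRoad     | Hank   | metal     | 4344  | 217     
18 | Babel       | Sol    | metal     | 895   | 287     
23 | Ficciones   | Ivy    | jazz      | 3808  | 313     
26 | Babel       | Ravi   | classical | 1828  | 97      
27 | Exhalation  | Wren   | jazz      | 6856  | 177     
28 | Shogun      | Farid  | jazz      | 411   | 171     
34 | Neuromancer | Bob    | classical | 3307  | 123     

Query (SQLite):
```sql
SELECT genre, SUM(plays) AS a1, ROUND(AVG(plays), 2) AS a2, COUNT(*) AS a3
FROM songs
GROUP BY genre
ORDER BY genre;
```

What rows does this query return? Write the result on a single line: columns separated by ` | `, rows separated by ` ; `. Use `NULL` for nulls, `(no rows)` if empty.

classical | 16884 | 4221 | 4 ; jazz | 16316 | 4079 | 4 ; metal | 21569 | 5392.25 | 4 ; rap | 2224 | 2224 | 1

Group songs by genre.
Per group compute: SUM(plays), ROUND(AVG(plays), 2), COUNT(*).
  classical: ids {10, 15, 26, 34} → SUM(plays)=16884, ROUND(AVG(plays), 2)=4221, COUNT(*)=4
  jazz: ids {1, 23, 27, 28} → SUM(plays)=16316, ROUND(AVG(plays), 2)=4079, COUNT(*)=4
  metal: ids {2, 3, 16, 18} → SUM(plays)=21569, ROUND(AVG(plays), 2)=5392.25, COUNT(*)=4
  rap: ids {5} → SUM(plays)=2224, ROUND(AVG(plays), 2)=2224, COUNT(*)=1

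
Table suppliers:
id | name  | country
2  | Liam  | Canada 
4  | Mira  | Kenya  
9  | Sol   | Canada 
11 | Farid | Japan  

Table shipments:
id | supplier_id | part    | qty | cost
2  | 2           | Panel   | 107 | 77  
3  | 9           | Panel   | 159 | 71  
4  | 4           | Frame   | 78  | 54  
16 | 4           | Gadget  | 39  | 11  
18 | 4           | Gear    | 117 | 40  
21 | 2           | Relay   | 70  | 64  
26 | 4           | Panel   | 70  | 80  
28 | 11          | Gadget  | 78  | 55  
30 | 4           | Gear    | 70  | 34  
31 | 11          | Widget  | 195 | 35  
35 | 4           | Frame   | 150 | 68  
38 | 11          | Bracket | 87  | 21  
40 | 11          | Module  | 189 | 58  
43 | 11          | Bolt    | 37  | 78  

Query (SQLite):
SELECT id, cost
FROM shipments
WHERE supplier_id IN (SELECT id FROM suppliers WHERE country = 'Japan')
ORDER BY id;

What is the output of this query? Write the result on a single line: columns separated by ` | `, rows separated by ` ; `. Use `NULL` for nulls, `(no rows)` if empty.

Inner query: suppliers.id where country = 'Japan'.
Outer: keep shipments rows whose supplier_id is in that set.
Inner query → {11}

28 | 55 ; 31 | 35 ; 38 | 21 ; 40 | 58 ; 43 | 78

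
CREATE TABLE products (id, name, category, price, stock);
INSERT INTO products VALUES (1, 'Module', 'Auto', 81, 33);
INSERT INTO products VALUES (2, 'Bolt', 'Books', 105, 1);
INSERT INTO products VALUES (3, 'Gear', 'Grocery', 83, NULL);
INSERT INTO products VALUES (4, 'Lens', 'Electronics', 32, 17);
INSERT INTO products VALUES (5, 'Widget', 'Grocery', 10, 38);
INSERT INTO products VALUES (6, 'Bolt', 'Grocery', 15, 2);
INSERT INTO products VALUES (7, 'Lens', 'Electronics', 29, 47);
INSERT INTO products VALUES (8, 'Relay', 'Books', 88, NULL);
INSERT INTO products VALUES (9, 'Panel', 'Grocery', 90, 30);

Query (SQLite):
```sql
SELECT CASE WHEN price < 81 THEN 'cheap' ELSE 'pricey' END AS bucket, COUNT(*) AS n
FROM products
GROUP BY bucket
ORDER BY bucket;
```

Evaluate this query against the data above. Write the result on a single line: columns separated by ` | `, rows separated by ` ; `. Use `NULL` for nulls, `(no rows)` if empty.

cheap | 4 ; pricey | 5

Bucket rows by price < 81 → 'cheap' else 'pricey'; count each bucket.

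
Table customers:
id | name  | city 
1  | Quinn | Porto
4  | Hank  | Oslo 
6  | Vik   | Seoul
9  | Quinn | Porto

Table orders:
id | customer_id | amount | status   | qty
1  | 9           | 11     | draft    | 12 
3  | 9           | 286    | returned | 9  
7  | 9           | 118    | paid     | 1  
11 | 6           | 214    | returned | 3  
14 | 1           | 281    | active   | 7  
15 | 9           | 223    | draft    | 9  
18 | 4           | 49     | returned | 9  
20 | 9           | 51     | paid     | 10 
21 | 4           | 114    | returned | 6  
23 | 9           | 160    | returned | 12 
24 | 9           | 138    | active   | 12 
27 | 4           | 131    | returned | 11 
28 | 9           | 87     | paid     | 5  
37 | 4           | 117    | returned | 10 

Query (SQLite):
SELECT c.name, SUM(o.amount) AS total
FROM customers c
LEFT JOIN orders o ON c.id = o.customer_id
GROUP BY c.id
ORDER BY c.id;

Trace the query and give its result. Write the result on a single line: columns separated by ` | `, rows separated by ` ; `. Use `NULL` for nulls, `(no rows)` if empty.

LEFT JOIN keeps every customers row; unmatched ones get NULL for orders columns.
Group by customers.id and compute SUM(o.amount). SUM over an all-NULL group is NULL.
  1: ids {14} → SUM(o.amount)=281
  4: ids {18, 21, 27, 37} → SUM(o.amount)=411
  6: ids {11} → SUM(o.amount)=214
  9: ids {1, 3, 7, 15, 20, 23, 24, 28} → SUM(o.amount)=1074

Quinn | 281 ; Hank | 411 ; Vik | 214 ; Quinn | 1074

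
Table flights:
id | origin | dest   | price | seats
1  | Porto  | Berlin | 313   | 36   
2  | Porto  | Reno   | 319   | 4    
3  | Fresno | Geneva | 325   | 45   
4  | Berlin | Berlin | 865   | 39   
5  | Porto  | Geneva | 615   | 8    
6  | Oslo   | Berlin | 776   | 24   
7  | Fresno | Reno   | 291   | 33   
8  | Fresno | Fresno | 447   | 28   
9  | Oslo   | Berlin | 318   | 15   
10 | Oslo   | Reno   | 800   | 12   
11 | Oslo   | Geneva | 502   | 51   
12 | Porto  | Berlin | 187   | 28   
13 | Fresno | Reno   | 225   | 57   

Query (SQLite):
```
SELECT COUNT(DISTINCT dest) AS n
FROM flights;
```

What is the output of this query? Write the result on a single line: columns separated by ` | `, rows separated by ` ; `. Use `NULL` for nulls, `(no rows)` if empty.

Count distinct non-NULL dest values.

4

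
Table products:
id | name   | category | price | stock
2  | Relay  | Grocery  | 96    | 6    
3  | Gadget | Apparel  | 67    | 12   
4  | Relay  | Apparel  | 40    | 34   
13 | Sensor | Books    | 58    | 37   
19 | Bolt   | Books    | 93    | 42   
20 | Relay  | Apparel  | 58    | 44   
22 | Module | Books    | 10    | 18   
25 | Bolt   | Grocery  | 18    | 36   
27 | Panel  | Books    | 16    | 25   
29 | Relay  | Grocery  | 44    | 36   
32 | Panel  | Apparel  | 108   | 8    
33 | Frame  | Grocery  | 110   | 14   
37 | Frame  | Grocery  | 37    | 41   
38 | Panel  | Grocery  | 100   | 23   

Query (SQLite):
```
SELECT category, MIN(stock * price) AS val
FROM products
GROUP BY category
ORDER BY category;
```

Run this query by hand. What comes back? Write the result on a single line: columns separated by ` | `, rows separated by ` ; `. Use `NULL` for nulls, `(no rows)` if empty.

For each row compute stock * price.
Group by category; take MIN of the expression per group.
  Apparel: ids {3, 4, 20, 32} → MIN(stock * price)=804
  Books: ids {13, 19, 22, 27} → MIN(stock * price)=180
  Grocery: ids {2, 25, 29, 33, 37, 38} → MIN(stock * price)=576

Apparel | 804 ; Books | 180 ; Grocery | 576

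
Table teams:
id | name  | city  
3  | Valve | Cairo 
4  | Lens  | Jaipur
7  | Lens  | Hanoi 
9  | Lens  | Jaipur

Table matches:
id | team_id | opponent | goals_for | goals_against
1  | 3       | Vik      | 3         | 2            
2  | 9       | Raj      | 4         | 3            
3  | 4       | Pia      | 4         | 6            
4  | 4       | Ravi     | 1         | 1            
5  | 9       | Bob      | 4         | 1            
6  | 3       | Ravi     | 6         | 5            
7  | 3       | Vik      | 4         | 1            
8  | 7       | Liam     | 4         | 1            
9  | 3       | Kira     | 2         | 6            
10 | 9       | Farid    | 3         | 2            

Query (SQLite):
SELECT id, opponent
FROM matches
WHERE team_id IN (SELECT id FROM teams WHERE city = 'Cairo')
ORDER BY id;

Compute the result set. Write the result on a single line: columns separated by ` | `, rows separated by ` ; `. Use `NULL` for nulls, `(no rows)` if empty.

1 | Vik ; 6 | Ravi ; 7 | Vik ; 9 | Kira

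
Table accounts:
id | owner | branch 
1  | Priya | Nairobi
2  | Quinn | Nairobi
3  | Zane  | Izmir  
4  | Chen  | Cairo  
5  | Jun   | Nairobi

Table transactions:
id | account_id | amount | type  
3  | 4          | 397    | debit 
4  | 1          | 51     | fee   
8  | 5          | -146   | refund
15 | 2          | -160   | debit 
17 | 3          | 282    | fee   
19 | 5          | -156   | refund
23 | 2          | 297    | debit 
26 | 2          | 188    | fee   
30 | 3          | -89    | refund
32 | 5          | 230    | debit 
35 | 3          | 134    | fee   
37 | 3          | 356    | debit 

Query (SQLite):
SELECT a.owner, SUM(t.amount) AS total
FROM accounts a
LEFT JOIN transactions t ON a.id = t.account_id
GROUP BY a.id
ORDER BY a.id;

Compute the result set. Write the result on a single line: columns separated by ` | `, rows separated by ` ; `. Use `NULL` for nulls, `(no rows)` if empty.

LEFT JOIN keeps every accounts row; unmatched ones get NULL for transactions columns.
Group by accounts.id and compute SUM(t.amount). SUM over an all-NULL group is NULL.
  1: ids {4} → SUM(t.amount)=51
  2: ids {15, 23, 26} → SUM(t.amount)=325
  3: ids {17, 30, 35, 37} → SUM(t.amount)=683
  4: ids {3} → SUM(t.amount)=397
  5: ids {8, 19, 32} → SUM(t.amount)=-72

Priya | 51 ; Quinn | 325 ; Zane | 683 ; Chen | 397 ; Jun | -72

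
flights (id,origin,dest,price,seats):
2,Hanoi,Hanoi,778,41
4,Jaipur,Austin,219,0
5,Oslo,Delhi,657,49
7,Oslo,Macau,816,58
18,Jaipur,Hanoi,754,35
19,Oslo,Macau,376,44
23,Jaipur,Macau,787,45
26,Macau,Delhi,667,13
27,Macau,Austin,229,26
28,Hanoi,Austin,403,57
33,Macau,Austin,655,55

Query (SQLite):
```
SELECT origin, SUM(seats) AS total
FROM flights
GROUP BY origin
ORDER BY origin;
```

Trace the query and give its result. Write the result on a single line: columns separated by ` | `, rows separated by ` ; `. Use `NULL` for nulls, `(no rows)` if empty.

Partition flights by origin; compute SUM(seats) within each group.
  Hanoi: ids {2, 28} → SUM(seats)=98
  Jaipur: ids {4, 18, 23} → SUM(seats)=80
  Macau: ids {26, 27, 33} → SUM(seats)=94
  Oslo: ids {5, 7, 19} → SUM(seats)=151

Hanoi | 98 ; Jaipur | 80 ; Macau | 94 ; Oslo | 151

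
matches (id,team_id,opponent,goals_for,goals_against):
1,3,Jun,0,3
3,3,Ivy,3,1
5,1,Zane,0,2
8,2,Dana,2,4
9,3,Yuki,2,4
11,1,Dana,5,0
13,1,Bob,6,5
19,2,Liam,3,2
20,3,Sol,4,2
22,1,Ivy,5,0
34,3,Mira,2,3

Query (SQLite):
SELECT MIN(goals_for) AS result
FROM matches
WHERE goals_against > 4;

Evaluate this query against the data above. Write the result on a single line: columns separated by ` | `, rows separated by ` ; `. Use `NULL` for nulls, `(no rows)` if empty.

Rows where goals_against > 4 → goals_for values: [6].
MIN of non-NULL values = 6.

6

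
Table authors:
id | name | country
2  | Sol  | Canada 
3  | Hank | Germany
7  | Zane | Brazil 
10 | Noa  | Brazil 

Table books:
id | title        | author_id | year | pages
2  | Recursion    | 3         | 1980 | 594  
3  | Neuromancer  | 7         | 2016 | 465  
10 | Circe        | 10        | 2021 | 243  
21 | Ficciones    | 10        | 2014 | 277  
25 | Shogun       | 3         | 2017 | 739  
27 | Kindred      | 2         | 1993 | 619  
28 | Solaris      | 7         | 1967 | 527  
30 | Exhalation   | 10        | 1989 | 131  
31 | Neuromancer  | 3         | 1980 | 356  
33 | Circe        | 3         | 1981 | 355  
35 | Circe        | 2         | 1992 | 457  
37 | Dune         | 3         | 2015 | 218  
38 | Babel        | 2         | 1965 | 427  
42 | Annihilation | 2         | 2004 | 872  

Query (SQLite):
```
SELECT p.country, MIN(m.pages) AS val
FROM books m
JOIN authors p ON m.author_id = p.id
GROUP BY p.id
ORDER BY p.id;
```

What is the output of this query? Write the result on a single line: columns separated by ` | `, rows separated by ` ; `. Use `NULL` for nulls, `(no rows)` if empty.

Join each books row to its authors via author_id.
Group joined rows by authors.id; compute MIN(m.pages) per group.
  2: ids {27, 35, 38, 42} → MIN(m.pages)=427
  3: ids {2, 25, 31, 33, 37} → MIN(m.pages)=218
  7: ids {3, 28} → MIN(m.pages)=465
  10: ids {10, 21, 30} → MIN(m.pages)=131

Canada | 427 ; Germany | 218 ; Brazil | 465 ; Brazil | 131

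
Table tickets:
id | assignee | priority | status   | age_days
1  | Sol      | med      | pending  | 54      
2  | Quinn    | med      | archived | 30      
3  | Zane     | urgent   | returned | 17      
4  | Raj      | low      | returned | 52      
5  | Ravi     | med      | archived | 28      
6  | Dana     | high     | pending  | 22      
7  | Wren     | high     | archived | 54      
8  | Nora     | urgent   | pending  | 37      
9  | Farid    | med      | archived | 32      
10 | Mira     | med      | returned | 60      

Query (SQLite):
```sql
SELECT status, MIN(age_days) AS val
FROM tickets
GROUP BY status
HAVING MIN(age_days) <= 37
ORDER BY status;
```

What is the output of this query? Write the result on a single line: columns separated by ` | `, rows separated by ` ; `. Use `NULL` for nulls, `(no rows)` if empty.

archived | 28 ; pending | 22 ; returned | 17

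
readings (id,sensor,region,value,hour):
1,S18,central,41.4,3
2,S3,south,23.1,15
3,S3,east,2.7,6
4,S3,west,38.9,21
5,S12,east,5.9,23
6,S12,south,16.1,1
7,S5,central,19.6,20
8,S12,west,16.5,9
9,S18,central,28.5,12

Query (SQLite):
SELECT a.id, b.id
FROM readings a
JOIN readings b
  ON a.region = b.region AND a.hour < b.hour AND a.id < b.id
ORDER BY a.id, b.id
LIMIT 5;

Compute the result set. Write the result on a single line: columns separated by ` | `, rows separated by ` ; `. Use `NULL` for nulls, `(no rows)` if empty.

Pairs (a,b) with same region, a.hour < b.hour, a.id < b.id.
region groups: central:{1,7,9} east:{3,5} south:{2,6} west:{4,8}
Ordered by (a.id, b.id); first 5.

1 | 7 ; 1 | 9 ; 3 | 5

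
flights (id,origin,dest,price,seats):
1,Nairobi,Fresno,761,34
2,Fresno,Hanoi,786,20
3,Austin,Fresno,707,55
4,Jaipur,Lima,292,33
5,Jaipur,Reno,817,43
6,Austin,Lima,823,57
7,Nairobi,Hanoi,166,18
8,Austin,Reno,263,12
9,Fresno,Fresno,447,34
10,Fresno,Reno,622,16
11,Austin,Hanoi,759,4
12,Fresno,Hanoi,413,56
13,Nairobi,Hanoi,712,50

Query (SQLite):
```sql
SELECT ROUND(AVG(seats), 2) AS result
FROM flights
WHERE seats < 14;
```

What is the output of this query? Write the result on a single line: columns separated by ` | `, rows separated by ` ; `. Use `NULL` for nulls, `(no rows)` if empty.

8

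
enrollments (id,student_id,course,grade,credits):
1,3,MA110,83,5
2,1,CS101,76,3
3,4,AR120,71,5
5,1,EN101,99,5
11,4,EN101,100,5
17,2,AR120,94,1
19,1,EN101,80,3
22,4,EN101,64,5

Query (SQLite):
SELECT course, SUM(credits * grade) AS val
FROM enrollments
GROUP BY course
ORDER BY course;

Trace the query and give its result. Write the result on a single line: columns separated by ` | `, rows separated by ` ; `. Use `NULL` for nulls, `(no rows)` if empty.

AR120 | 449 ; CS101 | 228 ; EN101 | 1555 ; MA110 | 415

For each row compute credits * grade.
Group by course; take SUM of the expression per group.
  AR120: ids {3, 17} → SUM(credits * grade)=449
  CS101: ids {2} → SUM(credits * grade)=228
  EN101: ids {5, 11, 19, 22} → SUM(credits * grade)=1555
  MA110: ids {1} → SUM(credits * grade)=415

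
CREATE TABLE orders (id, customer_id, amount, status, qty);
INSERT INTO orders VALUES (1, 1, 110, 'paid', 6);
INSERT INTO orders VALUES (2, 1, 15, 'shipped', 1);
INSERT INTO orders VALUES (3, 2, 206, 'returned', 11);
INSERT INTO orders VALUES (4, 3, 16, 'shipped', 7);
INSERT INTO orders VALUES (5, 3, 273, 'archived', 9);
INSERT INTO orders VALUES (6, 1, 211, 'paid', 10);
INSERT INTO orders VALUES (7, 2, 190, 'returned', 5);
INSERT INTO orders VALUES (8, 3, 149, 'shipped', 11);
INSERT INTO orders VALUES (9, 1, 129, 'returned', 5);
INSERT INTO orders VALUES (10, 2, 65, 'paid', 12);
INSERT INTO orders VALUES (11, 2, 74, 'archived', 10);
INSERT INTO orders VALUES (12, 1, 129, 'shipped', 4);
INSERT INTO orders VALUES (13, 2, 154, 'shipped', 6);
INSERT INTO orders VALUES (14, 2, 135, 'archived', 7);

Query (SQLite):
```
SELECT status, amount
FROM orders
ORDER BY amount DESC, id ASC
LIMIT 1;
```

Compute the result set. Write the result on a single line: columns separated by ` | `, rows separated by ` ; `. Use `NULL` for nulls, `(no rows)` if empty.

Sort by amount desc, tiebreak id asc: (273, id=5), (211, id=6), (206, id=3), (190, id=7) …. Take first 1.

archived | 273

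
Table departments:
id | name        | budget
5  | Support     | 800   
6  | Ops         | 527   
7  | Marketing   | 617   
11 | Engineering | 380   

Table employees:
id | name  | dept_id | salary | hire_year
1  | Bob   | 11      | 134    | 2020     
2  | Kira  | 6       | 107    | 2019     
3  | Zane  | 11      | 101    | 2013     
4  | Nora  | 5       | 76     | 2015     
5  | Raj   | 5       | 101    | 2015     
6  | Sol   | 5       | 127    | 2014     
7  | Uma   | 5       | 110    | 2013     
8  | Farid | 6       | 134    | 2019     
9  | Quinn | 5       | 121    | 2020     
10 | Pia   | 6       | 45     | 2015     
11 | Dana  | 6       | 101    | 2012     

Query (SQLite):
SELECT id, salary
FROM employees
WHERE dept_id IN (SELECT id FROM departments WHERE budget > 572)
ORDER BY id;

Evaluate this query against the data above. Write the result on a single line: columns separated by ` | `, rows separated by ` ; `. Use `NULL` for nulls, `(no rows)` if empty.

Inner query: departments.id where budget > 572.
Outer: keep employees rows whose dept_id is in that set.
Inner query → {5, 7}

4 | 76 ; 5 | 101 ; 6 | 127 ; 7 | 110 ; 9 | 121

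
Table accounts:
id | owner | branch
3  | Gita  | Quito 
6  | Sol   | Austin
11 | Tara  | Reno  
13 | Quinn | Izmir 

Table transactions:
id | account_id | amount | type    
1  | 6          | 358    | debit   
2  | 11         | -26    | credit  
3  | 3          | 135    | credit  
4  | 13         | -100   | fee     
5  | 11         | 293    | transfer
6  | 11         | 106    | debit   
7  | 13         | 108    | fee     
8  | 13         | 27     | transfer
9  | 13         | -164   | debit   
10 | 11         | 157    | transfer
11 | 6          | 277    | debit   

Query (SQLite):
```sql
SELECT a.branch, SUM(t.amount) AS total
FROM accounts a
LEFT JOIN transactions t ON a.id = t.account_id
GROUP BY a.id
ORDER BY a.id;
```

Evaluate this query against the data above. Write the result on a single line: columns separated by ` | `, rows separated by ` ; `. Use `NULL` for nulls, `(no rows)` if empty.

Quito | 135 ; Austin | 635 ; Reno | 530 ; Izmir | -129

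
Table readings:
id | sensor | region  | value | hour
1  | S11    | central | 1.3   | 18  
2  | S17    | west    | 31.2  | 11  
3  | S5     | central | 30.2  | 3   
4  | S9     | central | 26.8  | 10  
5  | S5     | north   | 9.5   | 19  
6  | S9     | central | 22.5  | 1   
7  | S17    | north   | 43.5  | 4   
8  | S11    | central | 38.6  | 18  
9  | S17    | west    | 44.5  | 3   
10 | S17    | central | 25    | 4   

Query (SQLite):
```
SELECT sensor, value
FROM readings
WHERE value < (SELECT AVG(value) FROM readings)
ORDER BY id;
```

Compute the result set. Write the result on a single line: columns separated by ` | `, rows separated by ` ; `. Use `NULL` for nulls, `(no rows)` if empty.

Scalar subquery: AVG(value) over all readings rows = 27.31 (≈; comparison uses full precision).
Keep rows where value < that value.

S11 | 1.3 ; S9 | 26.8 ; S5 | 9.5 ; S9 | 22.5 ; S17 | 25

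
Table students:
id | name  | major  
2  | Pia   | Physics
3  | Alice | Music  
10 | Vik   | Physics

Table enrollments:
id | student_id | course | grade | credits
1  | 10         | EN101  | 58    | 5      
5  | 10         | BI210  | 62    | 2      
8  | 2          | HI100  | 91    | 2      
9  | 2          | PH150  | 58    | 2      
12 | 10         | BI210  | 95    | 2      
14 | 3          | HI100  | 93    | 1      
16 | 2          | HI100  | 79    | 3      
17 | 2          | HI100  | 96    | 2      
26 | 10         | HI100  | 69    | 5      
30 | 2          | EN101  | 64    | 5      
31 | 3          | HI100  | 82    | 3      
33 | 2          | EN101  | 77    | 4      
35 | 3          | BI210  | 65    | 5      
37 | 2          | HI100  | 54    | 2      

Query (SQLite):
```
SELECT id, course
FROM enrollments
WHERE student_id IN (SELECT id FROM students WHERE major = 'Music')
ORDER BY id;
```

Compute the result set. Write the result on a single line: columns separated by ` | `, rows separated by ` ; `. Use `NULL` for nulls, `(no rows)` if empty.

14 | HI100 ; 31 | HI100 ; 35 | BI210

Inner query: students.id where major = 'Music'.
Outer: keep enrollments rows whose student_id is in that set.
Inner query → {3}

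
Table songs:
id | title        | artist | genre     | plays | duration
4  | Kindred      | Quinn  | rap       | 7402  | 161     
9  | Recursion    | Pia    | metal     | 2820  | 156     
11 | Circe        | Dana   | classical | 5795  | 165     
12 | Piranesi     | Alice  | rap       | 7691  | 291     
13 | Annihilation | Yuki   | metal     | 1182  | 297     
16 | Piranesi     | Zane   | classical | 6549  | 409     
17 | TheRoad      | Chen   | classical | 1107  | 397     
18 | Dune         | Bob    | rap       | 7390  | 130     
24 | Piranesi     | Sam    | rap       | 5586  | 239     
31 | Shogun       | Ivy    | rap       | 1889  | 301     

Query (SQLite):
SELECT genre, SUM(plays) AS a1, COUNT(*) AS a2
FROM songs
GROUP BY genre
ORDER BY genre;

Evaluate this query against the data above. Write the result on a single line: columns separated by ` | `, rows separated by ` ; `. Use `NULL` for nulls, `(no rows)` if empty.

Group songs by genre.
Per group compute: SUM(plays), COUNT(*).
  classical: ids {11, 16, 17} → SUM(plays)=13451, COUNT(*)=3
  metal: ids {9, 13} → SUM(plays)=4002, COUNT(*)=2
  rap: ids {4, 12, 18, 24, 31} → SUM(plays)=29958, COUNT(*)=5

classical | 13451 | 3 ; metal | 4002 | 2 ; rap | 29958 | 5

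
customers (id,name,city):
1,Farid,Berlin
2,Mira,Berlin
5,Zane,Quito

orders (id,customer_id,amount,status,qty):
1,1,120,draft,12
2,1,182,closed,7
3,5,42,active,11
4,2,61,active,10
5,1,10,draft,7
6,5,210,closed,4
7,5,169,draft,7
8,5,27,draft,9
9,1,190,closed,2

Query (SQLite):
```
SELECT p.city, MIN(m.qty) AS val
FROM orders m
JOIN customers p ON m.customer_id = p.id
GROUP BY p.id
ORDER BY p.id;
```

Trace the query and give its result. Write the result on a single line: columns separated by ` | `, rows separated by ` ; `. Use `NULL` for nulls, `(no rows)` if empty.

Join each orders row to its customers via customer_id.
Group joined rows by customers.id; compute MIN(m.qty) per group.
  1: ids {1, 2, 5, 9} → MIN(m.qty)=2
  2: ids {4} → MIN(m.qty)=10
  5: ids {3, 6, 7, 8} → MIN(m.qty)=4

Berlin | 2 ; Berlin | 10 ; Quito | 4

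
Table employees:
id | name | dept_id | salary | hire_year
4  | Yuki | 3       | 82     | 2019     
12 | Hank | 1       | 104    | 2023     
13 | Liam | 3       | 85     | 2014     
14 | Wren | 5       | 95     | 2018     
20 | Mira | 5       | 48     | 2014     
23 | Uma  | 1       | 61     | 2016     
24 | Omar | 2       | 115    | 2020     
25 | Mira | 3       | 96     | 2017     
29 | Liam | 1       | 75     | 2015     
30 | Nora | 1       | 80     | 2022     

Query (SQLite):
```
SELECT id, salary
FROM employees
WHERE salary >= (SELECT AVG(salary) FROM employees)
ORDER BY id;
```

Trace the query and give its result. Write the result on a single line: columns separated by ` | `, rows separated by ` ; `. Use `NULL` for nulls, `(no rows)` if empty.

Scalar subquery: AVG(salary) over all employees rows = 84.1.
Keep rows where salary >= that value.

12 | 104 ; 13 | 85 ; 14 | 95 ; 24 | 115 ; 25 | 96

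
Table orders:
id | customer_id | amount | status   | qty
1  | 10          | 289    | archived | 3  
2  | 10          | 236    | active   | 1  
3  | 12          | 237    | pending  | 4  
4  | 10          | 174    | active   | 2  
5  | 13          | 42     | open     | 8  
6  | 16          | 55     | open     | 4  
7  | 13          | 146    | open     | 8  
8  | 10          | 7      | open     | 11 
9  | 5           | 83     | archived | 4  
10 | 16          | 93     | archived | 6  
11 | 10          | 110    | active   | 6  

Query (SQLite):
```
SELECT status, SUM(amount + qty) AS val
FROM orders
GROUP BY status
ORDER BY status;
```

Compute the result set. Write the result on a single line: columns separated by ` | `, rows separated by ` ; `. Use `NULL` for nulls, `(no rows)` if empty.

active | 529 ; archived | 478 ; open | 281 ; pending | 241

For each row compute amount + qty.
Group by status; take SUM of the expression per group.
  active: ids {2, 4, 11} → SUM(amount + qty)=529
  archived: ids {1, 9, 10} → SUM(amount + qty)=478
  open: ids {5, 6, 7, 8} → SUM(amount + qty)=281
  pending: ids {3} → SUM(amount + qty)=241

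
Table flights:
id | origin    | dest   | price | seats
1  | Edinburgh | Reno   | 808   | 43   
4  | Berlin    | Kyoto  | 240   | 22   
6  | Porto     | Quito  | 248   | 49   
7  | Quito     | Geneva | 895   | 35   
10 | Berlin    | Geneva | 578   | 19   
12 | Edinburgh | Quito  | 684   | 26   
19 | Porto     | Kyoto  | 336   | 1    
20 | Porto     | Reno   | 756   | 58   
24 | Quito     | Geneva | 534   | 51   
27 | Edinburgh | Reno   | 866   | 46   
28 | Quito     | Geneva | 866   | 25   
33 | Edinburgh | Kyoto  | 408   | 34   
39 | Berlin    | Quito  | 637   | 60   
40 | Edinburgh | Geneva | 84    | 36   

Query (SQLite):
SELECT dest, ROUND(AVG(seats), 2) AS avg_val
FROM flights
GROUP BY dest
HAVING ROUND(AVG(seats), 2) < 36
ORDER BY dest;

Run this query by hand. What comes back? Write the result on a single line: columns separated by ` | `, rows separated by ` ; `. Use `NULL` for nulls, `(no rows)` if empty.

Geneva | 33.2 ; Kyoto | 19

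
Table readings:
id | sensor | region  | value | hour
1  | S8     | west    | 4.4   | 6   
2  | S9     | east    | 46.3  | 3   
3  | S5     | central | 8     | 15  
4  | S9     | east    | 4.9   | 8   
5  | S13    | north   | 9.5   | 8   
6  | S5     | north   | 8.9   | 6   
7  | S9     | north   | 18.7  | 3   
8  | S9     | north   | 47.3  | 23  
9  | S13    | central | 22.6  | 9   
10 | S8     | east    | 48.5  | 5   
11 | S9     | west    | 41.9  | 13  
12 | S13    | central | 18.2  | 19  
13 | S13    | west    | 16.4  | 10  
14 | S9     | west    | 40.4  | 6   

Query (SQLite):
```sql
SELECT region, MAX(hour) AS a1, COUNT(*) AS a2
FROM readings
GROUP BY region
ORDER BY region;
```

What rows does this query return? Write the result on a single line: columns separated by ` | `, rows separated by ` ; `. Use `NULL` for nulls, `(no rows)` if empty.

central | 19 | 3 ; east | 8 | 3 ; north | 23 | 4 ; west | 13 | 4

Group readings by region.
Per group compute: MAX(hour), COUNT(*).
  central: ids {3, 9, 12} → MAX(hour)=19, COUNT(*)=3
  east: ids {2, 4, 10} → MAX(hour)=8, COUNT(*)=3
  north: ids {5, 6, 7, 8} → MAX(hour)=23, COUNT(*)=4
  west: ids {1, 11, 13, 14} → MAX(hour)=13, COUNT(*)=4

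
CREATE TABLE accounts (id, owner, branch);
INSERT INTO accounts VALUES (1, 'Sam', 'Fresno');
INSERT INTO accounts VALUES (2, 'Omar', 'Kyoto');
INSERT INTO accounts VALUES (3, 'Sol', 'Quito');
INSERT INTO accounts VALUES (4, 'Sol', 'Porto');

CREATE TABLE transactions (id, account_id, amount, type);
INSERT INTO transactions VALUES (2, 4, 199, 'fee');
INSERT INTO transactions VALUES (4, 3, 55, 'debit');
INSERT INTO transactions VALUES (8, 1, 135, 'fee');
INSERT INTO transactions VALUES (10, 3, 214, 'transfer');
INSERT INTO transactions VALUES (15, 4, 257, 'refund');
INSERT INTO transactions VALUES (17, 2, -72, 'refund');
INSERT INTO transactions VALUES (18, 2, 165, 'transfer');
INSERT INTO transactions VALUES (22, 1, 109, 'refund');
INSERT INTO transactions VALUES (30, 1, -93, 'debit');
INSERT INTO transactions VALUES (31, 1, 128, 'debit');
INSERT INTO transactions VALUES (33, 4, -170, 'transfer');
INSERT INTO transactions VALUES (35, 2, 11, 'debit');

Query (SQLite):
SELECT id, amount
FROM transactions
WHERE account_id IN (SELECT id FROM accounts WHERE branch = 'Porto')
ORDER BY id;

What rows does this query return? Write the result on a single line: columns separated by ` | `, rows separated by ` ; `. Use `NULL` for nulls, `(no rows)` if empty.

2 | 199 ; 15 | 257 ; 33 | -170

Inner query: accounts.id where branch = 'Porto'.
Outer: keep transactions rows whose account_id is in that set.
Inner query → {4}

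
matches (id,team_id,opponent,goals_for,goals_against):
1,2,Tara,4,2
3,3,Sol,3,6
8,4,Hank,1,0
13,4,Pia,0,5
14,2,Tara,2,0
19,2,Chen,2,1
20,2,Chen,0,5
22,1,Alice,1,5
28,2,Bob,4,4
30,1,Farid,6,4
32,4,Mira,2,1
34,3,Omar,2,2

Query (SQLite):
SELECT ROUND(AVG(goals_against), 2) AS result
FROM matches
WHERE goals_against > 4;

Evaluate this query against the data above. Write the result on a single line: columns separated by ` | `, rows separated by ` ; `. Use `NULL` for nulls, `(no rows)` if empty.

5.25

Rows where goals_against > 4 → goals_against values: [6, 5, 5, 5].
AVG = 21 / 4 (rounded to 2 dp).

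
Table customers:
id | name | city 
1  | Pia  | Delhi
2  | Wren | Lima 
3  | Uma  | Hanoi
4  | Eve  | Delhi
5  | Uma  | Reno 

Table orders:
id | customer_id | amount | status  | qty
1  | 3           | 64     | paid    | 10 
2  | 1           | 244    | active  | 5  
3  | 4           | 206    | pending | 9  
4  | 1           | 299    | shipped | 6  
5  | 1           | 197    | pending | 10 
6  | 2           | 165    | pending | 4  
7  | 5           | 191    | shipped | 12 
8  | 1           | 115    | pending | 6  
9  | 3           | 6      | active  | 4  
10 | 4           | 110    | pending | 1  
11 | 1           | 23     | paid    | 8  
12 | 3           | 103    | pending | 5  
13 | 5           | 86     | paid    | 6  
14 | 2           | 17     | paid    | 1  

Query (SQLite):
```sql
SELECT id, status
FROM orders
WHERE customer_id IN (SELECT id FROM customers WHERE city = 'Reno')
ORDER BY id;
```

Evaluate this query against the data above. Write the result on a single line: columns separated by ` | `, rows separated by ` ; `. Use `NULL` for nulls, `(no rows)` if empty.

Inner query: customers.id where city = 'Reno'.
Outer: keep orders rows whose customer_id is in that set.
Inner query → {5}

7 | shipped ; 13 | paid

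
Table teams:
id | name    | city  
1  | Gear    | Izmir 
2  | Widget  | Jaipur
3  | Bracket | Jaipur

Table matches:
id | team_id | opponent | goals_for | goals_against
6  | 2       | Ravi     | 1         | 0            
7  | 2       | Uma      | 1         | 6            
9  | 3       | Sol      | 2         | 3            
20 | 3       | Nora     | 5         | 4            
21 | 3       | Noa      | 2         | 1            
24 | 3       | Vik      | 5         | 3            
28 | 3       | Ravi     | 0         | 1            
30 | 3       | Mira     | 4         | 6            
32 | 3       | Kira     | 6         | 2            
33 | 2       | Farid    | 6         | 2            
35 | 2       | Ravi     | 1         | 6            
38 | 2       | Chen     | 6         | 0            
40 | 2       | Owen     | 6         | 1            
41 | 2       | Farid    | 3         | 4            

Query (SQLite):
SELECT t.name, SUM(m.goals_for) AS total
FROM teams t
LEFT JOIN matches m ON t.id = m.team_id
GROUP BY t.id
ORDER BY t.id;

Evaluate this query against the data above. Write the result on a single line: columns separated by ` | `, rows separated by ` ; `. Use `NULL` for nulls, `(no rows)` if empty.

LEFT JOIN keeps every teams row; unmatched ones get NULL for matches columns.
Group by teams.id and compute SUM(m.goals_for). SUM over an all-NULL group is NULL.
  1: ids {—} → SUM(m.goals_for)=NULL
  2: ids {6, 7, 33, 35, 38, 40, 41} → SUM(m.goals_for)=24
  3: ids {9, 20, 21, 24, 28, 30, 32} → SUM(m.goals_for)=24

Gear | NULL ; Widget | 24 ; Bracket | 24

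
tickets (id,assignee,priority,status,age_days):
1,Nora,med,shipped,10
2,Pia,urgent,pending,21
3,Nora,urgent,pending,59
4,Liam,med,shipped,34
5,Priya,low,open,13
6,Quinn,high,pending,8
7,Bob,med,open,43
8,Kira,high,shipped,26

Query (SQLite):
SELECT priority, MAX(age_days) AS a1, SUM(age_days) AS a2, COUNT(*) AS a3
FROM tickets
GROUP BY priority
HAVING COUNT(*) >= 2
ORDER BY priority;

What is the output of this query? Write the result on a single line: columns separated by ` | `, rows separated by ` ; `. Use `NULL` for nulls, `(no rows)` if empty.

Group tickets by priority.
Per group compute: MAX(age_days), SUM(age_days), COUNT(*).
HAVING: drop groups with fewer than 2 rows.
  high: ids {6, 8} → MAX(age_days)=26, SUM(age_days)=34, COUNT(*)=2
  low: ids {5} → MAX(age_days)=13, SUM(age_days)=13, COUNT(*)=1
  med: ids {1, 4, 7} → MAX(age_days)=43, SUM(age_days)=87, COUNT(*)=3
  urgent: ids {2, 3} → MAX(age_days)=59, SUM(age_days)=80, COUNT(*)=2

high | 26 | 34 | 2 ; med | 43 | 87 | 3 ; urgent | 59 | 80 | 2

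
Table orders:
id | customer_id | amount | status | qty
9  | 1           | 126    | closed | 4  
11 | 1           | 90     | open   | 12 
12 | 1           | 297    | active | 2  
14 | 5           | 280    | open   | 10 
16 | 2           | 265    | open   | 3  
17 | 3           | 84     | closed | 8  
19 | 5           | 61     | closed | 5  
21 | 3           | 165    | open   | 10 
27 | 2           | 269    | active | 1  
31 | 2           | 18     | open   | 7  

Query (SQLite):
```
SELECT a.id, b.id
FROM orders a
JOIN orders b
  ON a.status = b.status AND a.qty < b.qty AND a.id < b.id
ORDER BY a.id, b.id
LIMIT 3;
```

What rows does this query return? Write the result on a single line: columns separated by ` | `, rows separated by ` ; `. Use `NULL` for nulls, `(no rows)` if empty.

Pairs (a,b) with same status, a.qty < b.qty, a.id < b.id.
status groups: active:{12,27} closed:{9,17,19} open:{11,14,16,21,31}
Ordered by (a.id, b.id); first 3.

9 | 17 ; 9 | 19 ; 16 | 21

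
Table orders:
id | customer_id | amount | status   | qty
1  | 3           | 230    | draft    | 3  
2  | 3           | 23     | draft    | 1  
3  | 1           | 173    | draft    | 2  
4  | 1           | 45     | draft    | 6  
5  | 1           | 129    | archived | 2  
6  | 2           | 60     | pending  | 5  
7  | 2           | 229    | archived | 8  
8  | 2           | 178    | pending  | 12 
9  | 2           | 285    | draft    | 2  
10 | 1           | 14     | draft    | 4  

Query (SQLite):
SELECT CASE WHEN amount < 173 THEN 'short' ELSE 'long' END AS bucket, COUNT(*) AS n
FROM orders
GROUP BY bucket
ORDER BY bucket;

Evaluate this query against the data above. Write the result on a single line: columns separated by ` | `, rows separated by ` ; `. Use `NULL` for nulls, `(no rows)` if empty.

Bucket rows by amount < 173 → 'short' else 'long'; count each bucket.

long | 5 ; short | 5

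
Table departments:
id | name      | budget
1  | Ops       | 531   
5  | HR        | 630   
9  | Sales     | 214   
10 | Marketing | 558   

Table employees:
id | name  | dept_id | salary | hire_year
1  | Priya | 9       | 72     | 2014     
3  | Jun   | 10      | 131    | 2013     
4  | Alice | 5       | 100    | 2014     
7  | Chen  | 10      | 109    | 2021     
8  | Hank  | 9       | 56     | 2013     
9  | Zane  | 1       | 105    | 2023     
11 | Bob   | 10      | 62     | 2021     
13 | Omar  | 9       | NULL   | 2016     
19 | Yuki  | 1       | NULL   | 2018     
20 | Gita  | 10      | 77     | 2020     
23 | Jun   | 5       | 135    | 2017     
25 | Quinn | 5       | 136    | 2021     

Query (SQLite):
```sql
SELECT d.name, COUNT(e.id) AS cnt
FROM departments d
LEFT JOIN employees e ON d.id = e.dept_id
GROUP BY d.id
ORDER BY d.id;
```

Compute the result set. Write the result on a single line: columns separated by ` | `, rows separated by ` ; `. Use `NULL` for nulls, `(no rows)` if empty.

Ops | 2 ; HR | 3 ; Sales | 3 ; Marketing | 4

LEFT JOIN keeps every departments row; unmatched ones get NULL for employees columns.
Group by departments.id and compute COUNT(e.id). COUNT(col) of an all-NULL group is 0.
  1: ids {9, 19} → COUNT(e.id)=2
  5: ids {4, 23, 25} → COUNT(e.id)=3
  9: ids {1, 8, 13} → COUNT(e.id)=3
  10: ids {3, 7, 11, 20} → COUNT(e.id)=4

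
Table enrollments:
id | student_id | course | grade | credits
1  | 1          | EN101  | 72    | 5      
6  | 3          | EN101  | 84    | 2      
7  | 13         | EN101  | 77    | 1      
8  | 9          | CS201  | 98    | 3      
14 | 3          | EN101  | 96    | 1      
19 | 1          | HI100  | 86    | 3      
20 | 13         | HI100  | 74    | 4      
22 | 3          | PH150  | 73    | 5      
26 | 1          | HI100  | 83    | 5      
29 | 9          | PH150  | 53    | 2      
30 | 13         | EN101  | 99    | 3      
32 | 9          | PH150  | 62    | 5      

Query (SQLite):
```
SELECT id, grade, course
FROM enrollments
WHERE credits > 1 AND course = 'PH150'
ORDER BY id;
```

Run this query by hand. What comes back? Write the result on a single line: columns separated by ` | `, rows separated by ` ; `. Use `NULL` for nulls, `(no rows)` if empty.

22 | 73 | PH150 ; 29 | 53 | PH150 ; 32 | 62 | PH150

credits > 1: ids {1, 6, 8, 19, 20, 22, 26, 29, 30, 32}
course = 'PH150': ids {22, 29, 32}
Combine with AND.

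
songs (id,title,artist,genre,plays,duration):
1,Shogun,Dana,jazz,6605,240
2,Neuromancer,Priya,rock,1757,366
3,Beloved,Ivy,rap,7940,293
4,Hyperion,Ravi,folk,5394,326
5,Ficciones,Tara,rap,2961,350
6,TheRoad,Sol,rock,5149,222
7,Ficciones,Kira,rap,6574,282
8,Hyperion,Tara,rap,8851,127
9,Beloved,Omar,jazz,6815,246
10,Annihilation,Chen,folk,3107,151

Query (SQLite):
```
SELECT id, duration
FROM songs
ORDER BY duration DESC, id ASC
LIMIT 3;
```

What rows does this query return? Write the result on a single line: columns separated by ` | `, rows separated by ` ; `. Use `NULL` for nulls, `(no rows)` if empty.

Sort by duration desc, tiebreak id asc: (366, id=2), (350, id=5), (326, id=4), (293, id=3), (282, id=7), (246, id=9) …. Take first 3.

2 | 366 ; 5 | 350 ; 4 | 326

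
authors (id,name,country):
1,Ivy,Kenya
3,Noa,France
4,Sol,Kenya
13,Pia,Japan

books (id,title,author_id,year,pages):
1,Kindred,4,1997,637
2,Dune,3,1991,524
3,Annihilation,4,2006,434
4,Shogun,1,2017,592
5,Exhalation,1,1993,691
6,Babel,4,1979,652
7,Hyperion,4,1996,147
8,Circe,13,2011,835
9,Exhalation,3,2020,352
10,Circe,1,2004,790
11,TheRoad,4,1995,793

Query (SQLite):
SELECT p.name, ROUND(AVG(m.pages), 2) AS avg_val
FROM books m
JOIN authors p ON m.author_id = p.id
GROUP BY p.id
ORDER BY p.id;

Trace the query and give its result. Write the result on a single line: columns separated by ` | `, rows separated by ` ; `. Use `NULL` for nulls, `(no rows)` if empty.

Join each books row to its authors via author_id.
Group joined rows by authors.id; compute ROUND(AVG(m.pages), 2) per group.
  1: ids {4, 5, 10} → ROUND(AVG(m.pages), 2)=691
  3: ids {2, 9} → ROUND(AVG(m.pages), 2)=438
  4: ids {1, 3, 6, 7, 11} → ROUND(AVG(m.pages), 2)=532.6
  13: ids {8} → ROUND(AVG(m.pages), 2)=835

Ivy | 691 ; Noa | 438 ; Sol | 532.6 ; Pia | 835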